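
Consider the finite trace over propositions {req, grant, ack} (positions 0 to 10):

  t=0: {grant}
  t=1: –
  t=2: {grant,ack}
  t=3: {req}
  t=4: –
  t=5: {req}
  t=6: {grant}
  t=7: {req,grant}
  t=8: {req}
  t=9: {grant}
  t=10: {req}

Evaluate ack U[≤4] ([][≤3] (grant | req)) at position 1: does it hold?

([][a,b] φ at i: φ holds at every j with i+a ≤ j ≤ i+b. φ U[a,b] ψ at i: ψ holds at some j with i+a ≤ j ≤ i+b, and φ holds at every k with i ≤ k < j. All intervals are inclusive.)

False

Need some j in [1,5] with [][≤3] (grant | req), and ack at every k in [1,j-1].
  j=1: [][≤3] (grant | req) — fails at 1.
  j=2: [][≤3] (grant | req) — fails at 4.
  j=3: [][≤3] (grant | req) — fails at 4.
  j=4: [][≤3] (grant | req) — fails at 4.
  j=5: [][≤3] (grant | req) holds, but ack fails at k=1 → not this j.
No j in the window works → until fails.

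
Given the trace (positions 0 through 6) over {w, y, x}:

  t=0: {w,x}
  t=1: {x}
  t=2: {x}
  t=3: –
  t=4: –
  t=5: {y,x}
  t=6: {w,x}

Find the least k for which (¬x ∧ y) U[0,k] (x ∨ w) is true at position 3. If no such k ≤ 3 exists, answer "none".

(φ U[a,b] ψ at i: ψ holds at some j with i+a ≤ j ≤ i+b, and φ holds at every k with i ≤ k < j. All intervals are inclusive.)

none

Need earliest j ≥ 3 with (x ∨ w), and (¬x ∧ y) at every k in [3,j-1].
  j=3: rhs fails.
  j=4: rhs fails.
  j=5: rhs holds but lhs fails at k=3.
  j=6: rhs holds but lhs fails at k=3.
No witness within the range → none.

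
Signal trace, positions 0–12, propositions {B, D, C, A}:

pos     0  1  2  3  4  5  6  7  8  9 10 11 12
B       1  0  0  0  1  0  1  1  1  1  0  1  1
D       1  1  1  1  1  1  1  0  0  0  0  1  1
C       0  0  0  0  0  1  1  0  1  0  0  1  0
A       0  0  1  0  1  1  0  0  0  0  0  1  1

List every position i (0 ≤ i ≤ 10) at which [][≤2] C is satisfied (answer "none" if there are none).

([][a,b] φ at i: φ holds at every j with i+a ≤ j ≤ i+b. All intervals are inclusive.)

Evaluate at each i in [0,10]:
  i=0: ✗ (fails at j=0)
  i=1: ✗ (fails at j=1)
  i=2: ✗ (fails at j=2)
  i=3: ✗ (fails at j=3)
  i=4: ✗ (fails at j=4)
  i=5: ✗ (fails at j=7)
  i=6: ✗ (fails at j=7)
  i=7: ✗ (fails at j=7)
  i=8: ✗ (fails at j=9)
  i=9: ✗ (fails at j=9)
  i=10: ✗ (fails at j=10)

none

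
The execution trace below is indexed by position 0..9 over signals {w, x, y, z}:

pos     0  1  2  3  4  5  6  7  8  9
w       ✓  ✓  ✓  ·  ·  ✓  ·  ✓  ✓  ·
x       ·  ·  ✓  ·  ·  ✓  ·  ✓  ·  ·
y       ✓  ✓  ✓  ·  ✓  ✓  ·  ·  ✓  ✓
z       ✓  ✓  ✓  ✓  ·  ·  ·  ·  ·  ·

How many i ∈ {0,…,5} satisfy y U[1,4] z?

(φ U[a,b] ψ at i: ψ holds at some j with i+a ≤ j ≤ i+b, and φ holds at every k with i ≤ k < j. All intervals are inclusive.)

3

Evaluate at each i in [0,5]:
  i=0: ✓ (rhs at j=1; lhs holds on [0,0])
  i=1: ✓ (rhs at j=2; lhs holds on [1,1])
  i=2: ✓ (rhs at j=3; lhs holds on [2,2])
  i=3: ✗ (no rhs in [4,7])
  i=4: ✗ (no rhs in [5,8])
  i=5: ✗ (no rhs in [6,9])
Positions where it holds: {0, 1, 2} → 3.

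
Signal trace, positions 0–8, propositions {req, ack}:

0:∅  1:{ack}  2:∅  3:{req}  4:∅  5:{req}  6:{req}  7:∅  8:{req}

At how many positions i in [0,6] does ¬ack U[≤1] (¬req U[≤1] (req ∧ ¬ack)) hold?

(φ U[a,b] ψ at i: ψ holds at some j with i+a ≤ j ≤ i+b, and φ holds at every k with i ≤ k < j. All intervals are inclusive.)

Evaluate at each i in [0,6]:
  i=0: ✗ (no rhs in [0,1])
  i=1: ✗ (lhs fails at k=1 before rhs at j=2)
  i=2: ✓ (rhs at j=2)
  i=3: ✓ (rhs at j=3)
  i=4: ✓ (rhs at j=4)
  i=5: ✓ (rhs at j=5)
  i=6: ✓ (rhs at j=6)
Positions where it holds: {2, 3, 4, 5, 6} → 5.

5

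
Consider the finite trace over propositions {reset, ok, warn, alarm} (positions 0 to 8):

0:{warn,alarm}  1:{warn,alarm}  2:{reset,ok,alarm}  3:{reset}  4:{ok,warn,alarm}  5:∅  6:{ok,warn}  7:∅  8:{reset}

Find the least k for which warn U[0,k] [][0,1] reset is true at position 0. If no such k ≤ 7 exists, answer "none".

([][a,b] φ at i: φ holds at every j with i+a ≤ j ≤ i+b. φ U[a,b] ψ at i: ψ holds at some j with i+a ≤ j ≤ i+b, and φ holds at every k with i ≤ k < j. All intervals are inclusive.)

Need earliest j ≥ 0 with [][0,1] reset, and warn at every k in [0,j-1].
  j=0: rhs fails.
  j=1: rhs fails.
  j=2: rhs holds; lhs holds on [0,1]. k = 2.

2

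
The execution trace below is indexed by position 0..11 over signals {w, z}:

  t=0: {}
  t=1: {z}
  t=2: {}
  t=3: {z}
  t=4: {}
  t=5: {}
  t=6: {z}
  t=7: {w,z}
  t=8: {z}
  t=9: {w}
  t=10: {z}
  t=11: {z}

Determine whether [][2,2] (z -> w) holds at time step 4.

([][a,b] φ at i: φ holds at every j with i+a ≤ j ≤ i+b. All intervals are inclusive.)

False

Check (z -> w) at every j in [6,6]:
  j=6: antecedent true; consequent false → ✗
Fails at j=6 → formula fails.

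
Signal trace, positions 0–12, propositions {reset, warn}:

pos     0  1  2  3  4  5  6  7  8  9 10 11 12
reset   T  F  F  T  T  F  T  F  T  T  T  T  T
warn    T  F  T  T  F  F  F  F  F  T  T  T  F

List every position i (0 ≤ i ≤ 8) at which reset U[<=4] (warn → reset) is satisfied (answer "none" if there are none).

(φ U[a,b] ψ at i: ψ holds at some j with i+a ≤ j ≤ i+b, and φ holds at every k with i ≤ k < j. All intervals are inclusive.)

Evaluate at each i in [0,8]:
  i=0: ✓ (rhs at j=0)
  i=1: ✓ (rhs at j=1)
  i=2: ✗ (lhs fails at k=2 before rhs at j=3)
  i=3: ✓ (rhs at j=3)
  i=4: ✓ (rhs at j=4)
  i=5: ✓ (rhs at j=5)
  i=6: ✓ (rhs at j=6)
  i=7: ✓ (rhs at j=7)
  i=8: ✓ (rhs at j=8)

0, 1, 3, 4, 5, 6, 7, 8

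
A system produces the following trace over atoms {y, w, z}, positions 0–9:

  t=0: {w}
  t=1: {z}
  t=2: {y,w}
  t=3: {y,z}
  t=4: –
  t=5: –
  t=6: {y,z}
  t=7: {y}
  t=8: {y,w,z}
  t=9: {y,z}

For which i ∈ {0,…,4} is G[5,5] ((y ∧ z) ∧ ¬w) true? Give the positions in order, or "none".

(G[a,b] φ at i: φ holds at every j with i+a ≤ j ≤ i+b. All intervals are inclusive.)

Evaluate at each i in [0,4]:
  i=0: ✗ (fails at j=5)
  i=1: ✓ (all of [6,6])
  i=2: ✗ (fails at j=7)
  i=3: ✗ (fails at j=8)
  i=4: ✓ (all of [9,9])

1, 4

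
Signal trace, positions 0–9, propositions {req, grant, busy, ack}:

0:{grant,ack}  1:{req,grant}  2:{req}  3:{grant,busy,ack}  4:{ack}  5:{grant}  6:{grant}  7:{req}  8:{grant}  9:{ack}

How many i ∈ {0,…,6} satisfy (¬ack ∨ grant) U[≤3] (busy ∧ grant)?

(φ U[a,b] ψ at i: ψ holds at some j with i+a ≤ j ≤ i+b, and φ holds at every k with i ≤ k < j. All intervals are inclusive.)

Evaluate at each i in [0,6]:
  i=0: ✓ (rhs at j=3; lhs holds on [0,2])
  i=1: ✓ (rhs at j=3; lhs holds on [1,2])
  i=2: ✓ (rhs at j=3; lhs holds on [2,2])
  i=3: ✓ (rhs at j=3)
  i=4: ✗ (no rhs in [4,7])
  i=5: ✗ (no rhs in [5,8])
  i=6: ✗ (no rhs in [6,9])
Positions where it holds: {0, 1, 2, 3} → 4.

4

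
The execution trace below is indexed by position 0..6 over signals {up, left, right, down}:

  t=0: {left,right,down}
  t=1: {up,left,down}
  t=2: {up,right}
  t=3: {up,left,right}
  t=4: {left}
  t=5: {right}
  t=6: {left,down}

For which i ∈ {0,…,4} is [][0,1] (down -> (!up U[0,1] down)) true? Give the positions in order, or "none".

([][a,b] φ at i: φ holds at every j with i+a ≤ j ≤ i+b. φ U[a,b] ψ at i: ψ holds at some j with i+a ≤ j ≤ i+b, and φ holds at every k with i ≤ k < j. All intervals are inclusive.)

0, 1, 2, 3, 4

Evaluate at each i in [0,4]:
  i=0: ✓ (all of [0,1])
  i=1: ✓ (all of [1,2])
  i=2: ✓ (all of [2,3])
  i=3: ✓ (all of [3,4])
  i=4: ✓ (all of [4,5])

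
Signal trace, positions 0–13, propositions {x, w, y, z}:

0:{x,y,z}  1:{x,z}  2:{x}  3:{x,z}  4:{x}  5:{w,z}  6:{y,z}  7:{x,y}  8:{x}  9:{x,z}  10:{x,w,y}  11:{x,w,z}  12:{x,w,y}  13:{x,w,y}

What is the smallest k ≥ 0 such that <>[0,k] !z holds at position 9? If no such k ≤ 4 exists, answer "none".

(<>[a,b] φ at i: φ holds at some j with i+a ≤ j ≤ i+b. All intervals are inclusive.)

Scan j = 9,10,… for !z:
  j=9: fails
  j=10: holds
First hit at j=10, so smallest k = 10-9 = 1.

1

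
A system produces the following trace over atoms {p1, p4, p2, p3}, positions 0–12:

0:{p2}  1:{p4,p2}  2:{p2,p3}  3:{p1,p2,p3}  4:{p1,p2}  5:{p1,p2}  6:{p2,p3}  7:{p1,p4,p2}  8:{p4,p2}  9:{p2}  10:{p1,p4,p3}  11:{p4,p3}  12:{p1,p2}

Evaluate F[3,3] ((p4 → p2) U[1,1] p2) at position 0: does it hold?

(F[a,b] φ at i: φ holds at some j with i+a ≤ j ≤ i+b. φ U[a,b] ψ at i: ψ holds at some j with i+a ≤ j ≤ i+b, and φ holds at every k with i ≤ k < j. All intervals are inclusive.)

Check ((p4 → p2) U[1,1] p2) at each j in [3,3]:
  j=3: holds
Found at j=3 → formula holds.

Yes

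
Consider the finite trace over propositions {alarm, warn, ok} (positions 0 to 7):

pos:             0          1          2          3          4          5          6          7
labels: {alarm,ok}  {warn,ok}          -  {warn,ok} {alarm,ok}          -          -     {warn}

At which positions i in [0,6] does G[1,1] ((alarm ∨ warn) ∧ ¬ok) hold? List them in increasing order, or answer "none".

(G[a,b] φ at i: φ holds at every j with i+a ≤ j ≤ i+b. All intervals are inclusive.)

Evaluate at each i in [0,6]:
  i=0: ✗ (fails at j=1)
  i=1: ✗ (fails at j=2)
  i=2: ✗ (fails at j=3)
  i=3: ✗ (fails at j=4)
  i=4: ✗ (fails at j=5)
  i=5: ✗ (fails at j=6)
  i=6: ✓ (all of [7,7])

6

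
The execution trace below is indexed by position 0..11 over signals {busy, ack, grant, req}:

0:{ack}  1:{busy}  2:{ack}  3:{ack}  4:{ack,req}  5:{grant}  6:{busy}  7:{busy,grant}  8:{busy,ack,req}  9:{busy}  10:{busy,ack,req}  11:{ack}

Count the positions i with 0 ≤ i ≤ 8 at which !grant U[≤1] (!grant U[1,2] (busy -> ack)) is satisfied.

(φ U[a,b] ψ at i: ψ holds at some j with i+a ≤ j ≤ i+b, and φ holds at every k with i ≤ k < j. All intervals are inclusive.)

Evaluate at each i in [0,8]:
  i=0: ✓ (rhs at j=0)
  i=1: ✓ (rhs at j=1)
  i=2: ✓ (rhs at j=2)
  i=3: ✓ (rhs at j=3)
  i=4: ✓ (rhs at j=4)
  i=5: ✗ (no rhs in [5,6])
  i=6: ✗ (no rhs in [6,7])
  i=7: ✗ (lhs fails at k=7 before rhs at j=8)
  i=8: ✓ (rhs at j=8)
Positions where it holds: {0, 1, 2, 3, 4, 8} → 6.

6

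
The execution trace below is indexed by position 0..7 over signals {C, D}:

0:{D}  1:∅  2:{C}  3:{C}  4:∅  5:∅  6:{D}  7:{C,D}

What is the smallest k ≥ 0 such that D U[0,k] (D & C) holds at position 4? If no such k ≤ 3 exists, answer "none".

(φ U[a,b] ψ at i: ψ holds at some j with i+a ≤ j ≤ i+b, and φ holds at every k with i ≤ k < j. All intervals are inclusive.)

none

Need earliest j ≥ 4 with (D & C), and D at every k in [4,j-1].
  j=4: rhs fails.
  j=5: rhs fails.
  j=6: rhs fails.
  j=7: rhs holds but lhs fails at k=4.
No witness within the range → none.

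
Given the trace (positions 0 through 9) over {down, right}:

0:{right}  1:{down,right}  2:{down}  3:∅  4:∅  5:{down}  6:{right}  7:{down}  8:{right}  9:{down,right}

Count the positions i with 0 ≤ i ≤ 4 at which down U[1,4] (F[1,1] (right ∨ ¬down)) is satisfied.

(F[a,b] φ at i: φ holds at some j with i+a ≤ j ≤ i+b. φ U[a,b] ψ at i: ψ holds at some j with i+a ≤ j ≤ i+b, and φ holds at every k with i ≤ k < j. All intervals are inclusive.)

2

Evaluate at each i in [0,4]:
  i=0: ✗ (lhs fails at k=0 before rhs at j=2)
  i=1: ✓ (rhs at j=2; lhs holds on [1,1])
  i=2: ✓ (rhs at j=3; lhs holds on [2,2])
  i=3: ✗ (lhs fails at k=3 before rhs at j=5)
  i=4: ✗ (lhs fails at k=4 before rhs at j=5)
Positions where it holds: {1, 2} → 2.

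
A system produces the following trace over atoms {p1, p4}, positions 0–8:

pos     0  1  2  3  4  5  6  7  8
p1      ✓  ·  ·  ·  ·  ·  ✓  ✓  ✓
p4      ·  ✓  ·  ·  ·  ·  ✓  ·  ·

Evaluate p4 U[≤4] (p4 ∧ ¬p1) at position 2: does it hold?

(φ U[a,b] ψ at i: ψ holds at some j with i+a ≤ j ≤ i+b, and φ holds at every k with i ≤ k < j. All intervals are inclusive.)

Need some j in [2,6] with (p4 ∧ ¬p1), and p4 at every k in [2,j-1].
  j=2: (p4 ∧ ¬p1) false.
  j=3: (p4 ∧ ¬p1) false.
  j=4: (p4 ∧ ¬p1) false.
  j=5: (p4 ∧ ¬p1) false.
  j=6: (p4 ∧ ¬p1) false.
No j in the window works → until fails.

Does not hold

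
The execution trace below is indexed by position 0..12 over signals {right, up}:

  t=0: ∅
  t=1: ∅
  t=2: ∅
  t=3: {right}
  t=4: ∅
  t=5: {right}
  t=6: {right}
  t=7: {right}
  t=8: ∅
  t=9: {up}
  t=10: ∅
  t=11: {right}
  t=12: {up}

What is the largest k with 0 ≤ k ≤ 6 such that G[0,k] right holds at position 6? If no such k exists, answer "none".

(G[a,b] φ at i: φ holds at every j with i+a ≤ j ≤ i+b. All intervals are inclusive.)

1

right must hold from j=6 onward; find where it first fails.
  j=6: holds
  j=7: holds
  j=8: fails
Holds on [6,7], so largest k = 1.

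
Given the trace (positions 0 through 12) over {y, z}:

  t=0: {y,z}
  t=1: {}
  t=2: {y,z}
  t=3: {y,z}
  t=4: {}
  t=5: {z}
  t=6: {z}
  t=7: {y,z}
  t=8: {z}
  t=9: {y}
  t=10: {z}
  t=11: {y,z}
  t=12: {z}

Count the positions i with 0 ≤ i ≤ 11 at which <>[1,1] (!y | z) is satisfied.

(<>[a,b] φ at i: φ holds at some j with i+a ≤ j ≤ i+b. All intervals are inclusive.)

Evaluate at each i in [0,11]:
  i=0: ✓ (witness j=1)
  i=1: ✓ (witness j=2)
  i=2: ✓ (witness j=3)
  i=3: ✓ (witness j=4)
  i=4: ✓ (witness j=5)
  i=5: ✓ (witness j=6)
  i=6: ✓ (witness j=7)
  i=7: ✓ (witness j=8)
  i=8: ✗ (none in [9,9])
  i=9: ✓ (witness j=10)
  i=10: ✓ (witness j=11)
  i=11: ✓ (witness j=12)
Positions where it holds: {0, 1, 2, 3, 4, 5, 6, 7, 9, 10, 11} → 11.

11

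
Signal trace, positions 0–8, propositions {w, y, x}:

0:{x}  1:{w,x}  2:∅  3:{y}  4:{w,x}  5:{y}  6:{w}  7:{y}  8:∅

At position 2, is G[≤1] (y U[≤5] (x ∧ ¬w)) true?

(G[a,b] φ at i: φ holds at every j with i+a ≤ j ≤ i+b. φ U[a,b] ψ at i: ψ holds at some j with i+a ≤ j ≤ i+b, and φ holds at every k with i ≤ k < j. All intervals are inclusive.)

No

Check (y U[≤5] (x ∧ ¬w)) at every j in [2,3]:
  j=2: fails
  j=3: fails
Fails at j=2 → formula fails.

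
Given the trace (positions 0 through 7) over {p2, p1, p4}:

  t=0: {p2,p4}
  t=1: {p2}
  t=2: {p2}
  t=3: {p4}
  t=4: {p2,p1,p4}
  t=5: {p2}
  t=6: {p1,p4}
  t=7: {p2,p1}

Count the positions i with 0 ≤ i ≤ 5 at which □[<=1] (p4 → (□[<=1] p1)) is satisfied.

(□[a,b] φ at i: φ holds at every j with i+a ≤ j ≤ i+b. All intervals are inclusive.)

2

Evaluate at each i in [0,5]:
  i=0: ✗ (fails at j=0)
  i=1: ✓ (all of [1,2])
  i=2: ✗ (fails at j=3)
  i=3: ✗ (fails at j=3)
  i=4: ✗ (fails at j=4)
  i=5: ✓ (all of [5,6])
Positions where it holds: {1, 5} → 2.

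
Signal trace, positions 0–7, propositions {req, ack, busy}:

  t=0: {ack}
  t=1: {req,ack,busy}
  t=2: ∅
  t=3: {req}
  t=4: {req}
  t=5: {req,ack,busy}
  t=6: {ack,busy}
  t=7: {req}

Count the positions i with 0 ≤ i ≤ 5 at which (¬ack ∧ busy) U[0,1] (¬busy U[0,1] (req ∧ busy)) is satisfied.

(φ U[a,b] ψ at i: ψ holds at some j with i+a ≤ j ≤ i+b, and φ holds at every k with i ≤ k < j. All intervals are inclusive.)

Evaluate at each i in [0,5]:
  i=0: ✓ (rhs at j=0)
  i=1: ✓ (rhs at j=1)
  i=2: ✗ (no rhs in [2,3])
  i=3: ✗ (lhs fails at k=3 before rhs at j=4)
  i=4: ✓ (rhs at j=4)
  i=5: ✓ (rhs at j=5)
Positions where it holds: {0, 1, 4, 5} → 4.

4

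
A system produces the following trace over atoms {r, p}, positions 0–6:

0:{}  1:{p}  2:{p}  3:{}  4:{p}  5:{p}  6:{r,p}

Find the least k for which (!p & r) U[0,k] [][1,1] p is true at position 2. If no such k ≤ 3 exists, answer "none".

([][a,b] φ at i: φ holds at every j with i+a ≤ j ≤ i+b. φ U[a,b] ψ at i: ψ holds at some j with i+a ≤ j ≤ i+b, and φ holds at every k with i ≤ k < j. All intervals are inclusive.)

none

Need earliest j ≥ 2 with [][1,1] p, and (!p & r) at every k in [2,j-1].
  j=2: rhs fails.
  j=3: rhs holds but lhs fails at k=2.
  j=4: rhs holds but lhs fails at k=2.
  j=5: rhs holds but lhs fails at k=2.
No witness within the range → none.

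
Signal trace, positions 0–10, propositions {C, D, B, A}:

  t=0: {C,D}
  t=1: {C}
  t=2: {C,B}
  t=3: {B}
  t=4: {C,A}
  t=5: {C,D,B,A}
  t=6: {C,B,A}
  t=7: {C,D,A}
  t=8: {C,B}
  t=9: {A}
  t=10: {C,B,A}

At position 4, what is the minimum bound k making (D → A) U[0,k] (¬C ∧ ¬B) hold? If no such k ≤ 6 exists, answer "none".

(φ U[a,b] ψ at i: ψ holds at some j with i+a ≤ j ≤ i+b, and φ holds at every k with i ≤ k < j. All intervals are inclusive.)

Need earliest j ≥ 4 with (¬C ∧ ¬B), and (D → A) at every k in [4,j-1].
  j=4: rhs fails.
  j=5: rhs fails.
  j=6: rhs fails.
  j=7: rhs fails.
  j=8: rhs fails.
  j=9: rhs holds; lhs holds on [4,8]. k = 5.

5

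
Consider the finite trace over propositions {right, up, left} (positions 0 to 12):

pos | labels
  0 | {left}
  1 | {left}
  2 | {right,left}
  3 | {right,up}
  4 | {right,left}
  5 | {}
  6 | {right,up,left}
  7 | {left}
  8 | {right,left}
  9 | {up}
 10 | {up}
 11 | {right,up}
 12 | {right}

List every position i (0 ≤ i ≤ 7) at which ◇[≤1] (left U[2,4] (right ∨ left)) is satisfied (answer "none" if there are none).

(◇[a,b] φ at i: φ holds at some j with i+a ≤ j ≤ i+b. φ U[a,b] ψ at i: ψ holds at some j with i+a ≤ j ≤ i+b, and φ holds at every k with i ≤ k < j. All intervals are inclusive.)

Evaluate at each i in [0,7]:
  i=0: ✓ (witness j=0)
  i=1: ✓ (witness j=1)
  i=2: ✗ (none in [2,3])
  i=3: ✗ (none in [3,4])
  i=4: ✗ (none in [4,5])
  i=5: ✓ (witness j=6)
  i=6: ✓ (witness j=6)
  i=7: ✗ (none in [7,8])

0, 1, 5, 6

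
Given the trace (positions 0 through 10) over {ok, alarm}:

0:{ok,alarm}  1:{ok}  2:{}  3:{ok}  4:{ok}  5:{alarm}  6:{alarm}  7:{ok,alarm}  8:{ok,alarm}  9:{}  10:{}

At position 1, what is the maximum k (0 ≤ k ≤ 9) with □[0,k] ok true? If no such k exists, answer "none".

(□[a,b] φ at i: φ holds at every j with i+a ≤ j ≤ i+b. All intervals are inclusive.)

0

ok must hold from j=1 onward; find where it first fails.
  j=1: holds
  j=2: fails
Holds on [1,1], so largest k = 0.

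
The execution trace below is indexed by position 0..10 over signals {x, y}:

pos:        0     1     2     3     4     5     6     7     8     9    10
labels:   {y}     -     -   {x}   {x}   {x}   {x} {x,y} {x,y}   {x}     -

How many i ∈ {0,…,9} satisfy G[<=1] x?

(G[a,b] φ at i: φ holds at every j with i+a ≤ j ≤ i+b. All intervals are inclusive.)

Evaluate at each i in [0,9]:
  i=0: ✗ (fails at j=0)
  i=1: ✗ (fails at j=1)
  i=2: ✗ (fails at j=2)
  i=3: ✓ (all of [3,4])
  i=4: ✓ (all of [4,5])
  i=5: ✓ (all of [5,6])
  i=6: ✓ (all of [6,7])
  i=7: ✓ (all of [7,8])
  i=8: ✓ (all of [8,9])
  i=9: ✗ (fails at j=10)
Positions where it holds: {3, 4, 5, 6, 7, 8} → 6.

6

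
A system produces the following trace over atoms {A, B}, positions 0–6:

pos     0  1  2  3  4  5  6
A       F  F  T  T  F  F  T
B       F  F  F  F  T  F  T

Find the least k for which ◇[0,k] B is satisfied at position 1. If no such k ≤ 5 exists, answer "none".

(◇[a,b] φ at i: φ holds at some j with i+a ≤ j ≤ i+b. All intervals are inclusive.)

3

Scan j = 1,2,… for B:
  j=1: fails
  j=2: fails
  j=3: fails
  j=4: holds
First hit at j=4, so smallest k = 4-1 = 3.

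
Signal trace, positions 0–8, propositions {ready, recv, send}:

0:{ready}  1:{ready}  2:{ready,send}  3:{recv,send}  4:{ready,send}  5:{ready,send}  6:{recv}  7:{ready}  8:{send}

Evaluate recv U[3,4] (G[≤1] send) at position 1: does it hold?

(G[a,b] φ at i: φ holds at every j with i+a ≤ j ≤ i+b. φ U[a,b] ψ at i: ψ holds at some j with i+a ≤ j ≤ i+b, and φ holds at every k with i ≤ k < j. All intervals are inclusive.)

Need some j in [4,5] with G[≤1] send, and recv at every k in [1,j-1].
  j=4: G[≤1] send holds, but recv fails at k=1 → not this j.
  j=5: G[≤1] send — fails at 6.
No j in the window works → until fails.

No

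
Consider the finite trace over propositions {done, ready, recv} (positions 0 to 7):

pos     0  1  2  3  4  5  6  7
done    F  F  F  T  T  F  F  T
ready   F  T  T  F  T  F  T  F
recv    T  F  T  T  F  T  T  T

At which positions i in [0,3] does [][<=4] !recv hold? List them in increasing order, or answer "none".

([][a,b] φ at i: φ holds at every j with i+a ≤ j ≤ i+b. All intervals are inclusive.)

none

Evaluate at each i in [0,3]:
  i=0: ✗ (fails at j=0)
  i=1: ✗ (fails at j=2)
  i=2: ✗ (fails at j=2)
  i=3: ✗ (fails at j=3)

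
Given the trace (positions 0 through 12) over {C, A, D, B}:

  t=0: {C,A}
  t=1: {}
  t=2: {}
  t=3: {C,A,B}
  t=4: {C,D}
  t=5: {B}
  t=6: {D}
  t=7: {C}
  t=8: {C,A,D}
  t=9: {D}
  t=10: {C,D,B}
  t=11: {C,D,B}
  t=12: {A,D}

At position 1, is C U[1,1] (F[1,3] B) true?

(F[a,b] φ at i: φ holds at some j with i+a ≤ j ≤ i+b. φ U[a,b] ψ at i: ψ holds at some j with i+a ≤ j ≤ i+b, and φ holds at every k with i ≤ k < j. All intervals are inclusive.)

Does not hold

Need some j in [2,2] with F[1,3] B, and C at every k in [1,j-1].
  j=2: F[1,3] B holds, but C fails at k=1 → not this j.
No j in the window works → until fails.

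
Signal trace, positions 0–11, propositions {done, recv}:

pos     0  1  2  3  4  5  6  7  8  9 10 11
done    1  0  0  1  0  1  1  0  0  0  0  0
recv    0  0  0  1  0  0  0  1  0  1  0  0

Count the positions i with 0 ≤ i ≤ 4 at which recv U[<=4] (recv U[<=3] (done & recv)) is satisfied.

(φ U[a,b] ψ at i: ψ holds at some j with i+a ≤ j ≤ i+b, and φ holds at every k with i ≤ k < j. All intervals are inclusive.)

Evaluate at each i in [0,4]:
  i=0: ✗ (lhs fails at k=0 before rhs at j=3)
  i=1: ✗ (lhs fails at k=1 before rhs at j=3)
  i=2: ✗ (lhs fails at k=2 before rhs at j=3)
  i=3: ✓ (rhs at j=3)
  i=4: ✗ (no rhs in [4,8])
Positions where it holds: {3} → 1.

1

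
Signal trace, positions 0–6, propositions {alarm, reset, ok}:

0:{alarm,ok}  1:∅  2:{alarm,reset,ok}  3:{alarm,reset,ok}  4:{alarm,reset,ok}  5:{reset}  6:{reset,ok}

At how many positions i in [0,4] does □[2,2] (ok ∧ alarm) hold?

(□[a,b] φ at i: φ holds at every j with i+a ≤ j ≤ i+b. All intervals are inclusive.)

3

Evaluate at each i in [0,4]:
  i=0: ✓ (all of [2,2])
  i=1: ✓ (all of [3,3])
  i=2: ✓ (all of [4,4])
  i=3: ✗ (fails at j=5)
  i=4: ✗ (fails at j=6)
Positions where it holds: {0, 1, 2} → 3.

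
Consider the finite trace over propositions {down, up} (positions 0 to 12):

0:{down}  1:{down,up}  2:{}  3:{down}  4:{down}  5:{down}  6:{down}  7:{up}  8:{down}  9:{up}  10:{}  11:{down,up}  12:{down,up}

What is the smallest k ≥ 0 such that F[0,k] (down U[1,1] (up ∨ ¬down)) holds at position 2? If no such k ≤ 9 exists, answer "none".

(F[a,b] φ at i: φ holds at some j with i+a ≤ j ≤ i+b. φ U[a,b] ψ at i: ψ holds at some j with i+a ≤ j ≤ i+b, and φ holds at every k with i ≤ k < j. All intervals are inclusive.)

4

Scan j = 2,3,… for (down U[1,1] (up ∨ ¬down)):
  j=2: fails
  j=3: fails
  j=4: fails
  j=5: fails
  j=6: holds
First hit at j=6, so smallest k = 6-2 = 4.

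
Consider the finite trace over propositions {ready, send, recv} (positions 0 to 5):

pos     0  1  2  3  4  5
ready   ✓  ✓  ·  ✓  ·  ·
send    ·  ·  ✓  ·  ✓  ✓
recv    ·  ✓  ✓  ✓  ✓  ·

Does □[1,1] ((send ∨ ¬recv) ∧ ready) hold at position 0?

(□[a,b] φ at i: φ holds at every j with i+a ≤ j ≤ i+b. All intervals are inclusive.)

False

Check ((send ∨ ¬recv) ∧ ready) at every j in [1,1]:
  j=1: false
Fails at j=1 → formula fails.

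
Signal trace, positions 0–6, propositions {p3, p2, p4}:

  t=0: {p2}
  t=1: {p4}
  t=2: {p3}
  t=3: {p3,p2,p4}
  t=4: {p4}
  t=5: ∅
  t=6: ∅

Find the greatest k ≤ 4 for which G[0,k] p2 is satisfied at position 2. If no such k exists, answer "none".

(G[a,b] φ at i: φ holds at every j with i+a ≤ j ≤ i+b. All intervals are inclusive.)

p2 must hold from j=2 onward; find where it first fails.
  j=2: fails → no k works.

none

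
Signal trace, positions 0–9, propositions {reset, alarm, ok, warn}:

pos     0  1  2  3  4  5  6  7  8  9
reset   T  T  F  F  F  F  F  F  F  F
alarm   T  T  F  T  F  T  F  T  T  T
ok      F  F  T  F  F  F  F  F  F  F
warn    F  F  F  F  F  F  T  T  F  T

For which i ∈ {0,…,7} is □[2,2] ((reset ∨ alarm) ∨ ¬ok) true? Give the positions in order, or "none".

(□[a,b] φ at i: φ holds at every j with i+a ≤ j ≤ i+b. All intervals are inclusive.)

1, 2, 3, 4, 5, 6, 7

Evaluate at each i in [0,7]:
  i=0: ✗ (fails at j=2)
  i=1: ✓ (all of [3,3])
  i=2: ✓ (all of [4,4])
  i=3: ✓ (all of [5,5])
  i=4: ✓ (all of [6,6])
  i=5: ✓ (all of [7,7])
  i=6: ✓ (all of [8,8])
  i=7: ✓ (all of [9,9])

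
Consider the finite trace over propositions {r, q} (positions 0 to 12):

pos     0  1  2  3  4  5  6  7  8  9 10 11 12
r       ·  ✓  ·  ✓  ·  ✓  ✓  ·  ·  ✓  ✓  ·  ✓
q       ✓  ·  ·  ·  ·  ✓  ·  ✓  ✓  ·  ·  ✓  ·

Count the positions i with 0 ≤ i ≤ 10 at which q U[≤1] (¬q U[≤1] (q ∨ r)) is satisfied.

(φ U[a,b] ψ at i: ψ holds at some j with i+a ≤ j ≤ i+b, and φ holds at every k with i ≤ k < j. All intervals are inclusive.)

Evaluate at each i in [0,10]:
  i=0: ✓ (rhs at j=0)
  i=1: ✓ (rhs at j=1)
  i=2: ✓ (rhs at j=2)
  i=3: ✓ (rhs at j=3)
  i=4: ✓ (rhs at j=4)
  i=5: ✓ (rhs at j=5)
  i=6: ✓ (rhs at j=6)
  i=7: ✓ (rhs at j=7)
  i=8: ✓ (rhs at j=8)
  i=9: ✓ (rhs at j=9)
  i=10: ✓ (rhs at j=10)
Positions where it holds: {0, 1, 2, 3, 4, 5, 6, 7, 8, 9, 10} → 11.

11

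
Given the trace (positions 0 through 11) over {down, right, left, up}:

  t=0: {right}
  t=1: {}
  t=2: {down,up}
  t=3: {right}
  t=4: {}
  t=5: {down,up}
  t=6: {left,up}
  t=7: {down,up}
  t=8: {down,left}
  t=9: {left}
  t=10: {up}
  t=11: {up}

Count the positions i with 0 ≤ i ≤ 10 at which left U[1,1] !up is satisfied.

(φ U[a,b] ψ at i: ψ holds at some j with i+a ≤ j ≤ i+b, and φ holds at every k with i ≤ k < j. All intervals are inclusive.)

Evaluate at each i in [0,10]:
  i=0: ✗ (lhs fails at k=0 before rhs at j=1)
  i=1: ✗ (no rhs in [2,2])
  i=2: ✗ (lhs fails at k=2 before rhs at j=3)
  i=3: ✗ (lhs fails at k=3 before rhs at j=4)
  i=4: ✗ (no rhs in [5,5])
  i=5: ✗ (no rhs in [6,6])
  i=6: ✗ (no rhs in [7,7])
  i=7: ✗ (lhs fails at k=7 before rhs at j=8)
  i=8: ✓ (rhs at j=9; lhs holds on [8,8])
  i=9: ✗ (no rhs in [10,10])
  i=10: ✗ (no rhs in [11,11])
Positions where it holds: {8} → 1.

1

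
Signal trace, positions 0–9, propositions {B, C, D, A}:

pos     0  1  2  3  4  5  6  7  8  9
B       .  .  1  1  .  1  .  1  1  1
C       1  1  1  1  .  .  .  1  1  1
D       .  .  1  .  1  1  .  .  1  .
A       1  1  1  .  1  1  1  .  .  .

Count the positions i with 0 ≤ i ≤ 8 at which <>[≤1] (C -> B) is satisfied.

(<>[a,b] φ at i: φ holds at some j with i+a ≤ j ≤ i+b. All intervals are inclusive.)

8

Evaluate at each i in [0,8]:
  i=0: ✗ (none in [0,1])
  i=1: ✓ (witness j=2)
  i=2: ✓ (witness j=2)
  i=3: ✓ (witness j=3)
  i=4: ✓ (witness j=4)
  i=5: ✓ (witness j=5)
  i=6: ✓ (witness j=6)
  i=7: ✓ (witness j=7)
  i=8: ✓ (witness j=8)
Positions where it holds: {1, 2, 3, 4, 5, 6, 7, 8} → 8.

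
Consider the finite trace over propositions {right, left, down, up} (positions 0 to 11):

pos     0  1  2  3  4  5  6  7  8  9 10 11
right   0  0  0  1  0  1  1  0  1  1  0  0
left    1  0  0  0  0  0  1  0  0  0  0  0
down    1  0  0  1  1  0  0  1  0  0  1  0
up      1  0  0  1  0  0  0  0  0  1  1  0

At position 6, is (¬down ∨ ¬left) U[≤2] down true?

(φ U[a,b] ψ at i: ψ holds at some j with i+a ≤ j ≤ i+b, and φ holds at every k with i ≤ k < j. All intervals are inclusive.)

True

Need some j in [6,8] with down, and (¬down ∨ ¬left) at every k in [6,j-1].
  j=6: down false.
  j=7: down holds; (¬down ∨ ¬left) holds at every k in [6,6] → satisfied.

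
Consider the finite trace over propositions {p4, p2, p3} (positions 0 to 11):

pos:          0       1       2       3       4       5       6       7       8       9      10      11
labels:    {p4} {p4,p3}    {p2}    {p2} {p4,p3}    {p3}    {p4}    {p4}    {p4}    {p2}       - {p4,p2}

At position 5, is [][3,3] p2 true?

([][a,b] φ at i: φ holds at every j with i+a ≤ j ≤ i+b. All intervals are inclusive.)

False

Check p2 at every j in [8,8]:
  j=8: false
Fails at j=8 → formula fails.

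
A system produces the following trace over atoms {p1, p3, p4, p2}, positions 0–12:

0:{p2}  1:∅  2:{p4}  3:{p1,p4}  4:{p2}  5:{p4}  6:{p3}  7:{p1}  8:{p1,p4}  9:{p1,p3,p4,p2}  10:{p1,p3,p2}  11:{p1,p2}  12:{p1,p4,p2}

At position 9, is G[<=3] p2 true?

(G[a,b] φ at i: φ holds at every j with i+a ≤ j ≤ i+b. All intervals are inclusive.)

Yes

Check p2 at every j in [9,12]:
  j=9: true
  j=10: true
  j=11: true
  j=12: true
All positions satisfy it → formula holds.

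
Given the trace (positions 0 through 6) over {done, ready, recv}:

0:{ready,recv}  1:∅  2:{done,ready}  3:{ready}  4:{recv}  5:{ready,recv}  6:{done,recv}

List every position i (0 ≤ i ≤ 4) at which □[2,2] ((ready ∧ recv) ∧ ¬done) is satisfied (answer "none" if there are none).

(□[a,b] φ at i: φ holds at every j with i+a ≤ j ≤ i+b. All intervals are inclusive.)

Evaluate at each i in [0,4]:
  i=0: ✗ (fails at j=2)
  i=1: ✗ (fails at j=3)
  i=2: ✗ (fails at j=4)
  i=3: ✓ (all of [5,5])
  i=4: ✗ (fails at j=6)

3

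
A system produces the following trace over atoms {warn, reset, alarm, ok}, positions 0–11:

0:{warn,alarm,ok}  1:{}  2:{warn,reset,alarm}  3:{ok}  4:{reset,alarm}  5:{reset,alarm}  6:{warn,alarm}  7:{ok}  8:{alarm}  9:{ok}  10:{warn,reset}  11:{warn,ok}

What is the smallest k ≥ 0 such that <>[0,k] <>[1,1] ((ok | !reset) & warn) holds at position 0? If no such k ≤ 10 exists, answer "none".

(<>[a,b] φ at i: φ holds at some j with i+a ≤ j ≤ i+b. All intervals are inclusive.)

Scan j = 0,1,… for <>[1,1] ((ok | !reset) & warn):
  j=0: fails
  j=1: fails
  j=2: fails
  j=3: fails
  j=4: fails
  j=5: holds
First hit at j=5, so smallest k = 5-0 = 5.

5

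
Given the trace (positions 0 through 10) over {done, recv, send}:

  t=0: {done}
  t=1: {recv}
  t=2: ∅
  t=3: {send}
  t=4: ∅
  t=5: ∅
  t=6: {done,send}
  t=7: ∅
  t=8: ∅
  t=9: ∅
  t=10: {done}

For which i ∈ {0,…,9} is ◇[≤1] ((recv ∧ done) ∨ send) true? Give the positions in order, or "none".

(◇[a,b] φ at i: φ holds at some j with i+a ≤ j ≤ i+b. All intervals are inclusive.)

Evaluate at each i in [0,9]:
  i=0: ✗ (none in [0,1])
  i=1: ✗ (none in [1,2])
  i=2: ✓ (witness j=3)
  i=3: ✓ (witness j=3)
  i=4: ✗ (none in [4,5])
  i=5: ✓ (witness j=6)
  i=6: ✓ (witness j=6)
  i=7: ✗ (none in [7,8])
  i=8: ✗ (none in [8,9])
  i=9: ✗ (none in [9,10])

2, 3, 5, 6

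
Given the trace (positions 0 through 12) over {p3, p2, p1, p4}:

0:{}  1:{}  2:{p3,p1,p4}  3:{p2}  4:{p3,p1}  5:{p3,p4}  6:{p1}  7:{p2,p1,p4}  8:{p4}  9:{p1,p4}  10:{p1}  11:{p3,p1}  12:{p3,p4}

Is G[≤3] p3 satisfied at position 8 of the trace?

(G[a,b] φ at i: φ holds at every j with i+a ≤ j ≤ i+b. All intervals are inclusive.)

Check p3 at every j in [8,11]:
  j=8: false
  j=9: false
  j=10: false
  j=11: true
Fails at j=8 → formula fails.

False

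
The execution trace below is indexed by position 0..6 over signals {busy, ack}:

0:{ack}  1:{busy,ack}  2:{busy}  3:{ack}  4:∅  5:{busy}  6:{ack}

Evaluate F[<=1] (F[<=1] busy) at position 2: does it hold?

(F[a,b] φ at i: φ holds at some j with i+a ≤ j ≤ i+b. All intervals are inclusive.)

True

Check F[<=1] busy at each j in [2,3]:
  j=2: holds (witness at 2)
  j=3: fails (none in [3,4])
Found at j=2 → formula holds.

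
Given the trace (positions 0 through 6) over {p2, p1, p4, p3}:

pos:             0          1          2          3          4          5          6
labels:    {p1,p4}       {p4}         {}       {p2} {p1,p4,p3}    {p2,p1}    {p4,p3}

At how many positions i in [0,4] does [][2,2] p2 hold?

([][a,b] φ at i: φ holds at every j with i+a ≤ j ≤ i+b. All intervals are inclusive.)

2

Evaluate at each i in [0,4]:
  i=0: ✗ (fails at j=2)
  i=1: ✓ (all of [3,3])
  i=2: ✗ (fails at j=4)
  i=3: ✓ (all of [5,5])
  i=4: ✗ (fails at j=6)
Positions where it holds: {1, 3} → 2.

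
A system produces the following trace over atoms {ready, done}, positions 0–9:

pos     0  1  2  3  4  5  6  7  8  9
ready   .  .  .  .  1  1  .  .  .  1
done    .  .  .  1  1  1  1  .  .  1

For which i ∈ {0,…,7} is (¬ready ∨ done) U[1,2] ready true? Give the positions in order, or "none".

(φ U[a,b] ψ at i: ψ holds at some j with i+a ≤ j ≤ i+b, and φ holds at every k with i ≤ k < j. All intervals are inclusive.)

Evaluate at each i in [0,7]:
  i=0: ✗ (no rhs in [1,2])
  i=1: ✗ (no rhs in [2,3])
  i=2: ✓ (rhs at j=4; lhs holds on [2,3])
  i=3: ✓ (rhs at j=4; lhs holds on [3,3])
  i=4: ✓ (rhs at j=5; lhs holds on [4,4])
  i=5: ✗ (no rhs in [6,7])
  i=6: ✗ (no rhs in [7,8])
  i=7: ✓ (rhs at j=9; lhs holds on [7,8])

2, 3, 4, 7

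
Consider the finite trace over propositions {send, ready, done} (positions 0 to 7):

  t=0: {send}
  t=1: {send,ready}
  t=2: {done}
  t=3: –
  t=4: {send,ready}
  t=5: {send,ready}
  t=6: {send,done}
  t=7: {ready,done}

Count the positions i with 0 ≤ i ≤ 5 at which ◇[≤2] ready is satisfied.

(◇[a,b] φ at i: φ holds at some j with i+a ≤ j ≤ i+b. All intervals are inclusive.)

Evaluate at each i in [0,5]:
  i=0: ✓ (witness j=1)
  i=1: ✓ (witness j=1)
  i=2: ✓ (witness j=4)
  i=3: ✓ (witness j=4)
  i=4: ✓ (witness j=4)
  i=5: ✓ (witness j=5)
Positions where it holds: {0, 1, 2, 3, 4, 5} → 6.

6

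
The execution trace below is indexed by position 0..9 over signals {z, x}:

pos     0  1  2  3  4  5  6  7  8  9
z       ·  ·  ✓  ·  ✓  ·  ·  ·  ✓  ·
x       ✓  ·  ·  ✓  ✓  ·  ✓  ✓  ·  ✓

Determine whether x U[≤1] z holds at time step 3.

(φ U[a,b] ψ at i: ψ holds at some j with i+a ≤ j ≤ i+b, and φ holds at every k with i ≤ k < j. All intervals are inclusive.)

Holds

Need some j in [3,4] with z, and x at every k in [3,j-1].
  j=3: z false.
  j=4: z holds; x holds at every k in [3,3] → satisfied.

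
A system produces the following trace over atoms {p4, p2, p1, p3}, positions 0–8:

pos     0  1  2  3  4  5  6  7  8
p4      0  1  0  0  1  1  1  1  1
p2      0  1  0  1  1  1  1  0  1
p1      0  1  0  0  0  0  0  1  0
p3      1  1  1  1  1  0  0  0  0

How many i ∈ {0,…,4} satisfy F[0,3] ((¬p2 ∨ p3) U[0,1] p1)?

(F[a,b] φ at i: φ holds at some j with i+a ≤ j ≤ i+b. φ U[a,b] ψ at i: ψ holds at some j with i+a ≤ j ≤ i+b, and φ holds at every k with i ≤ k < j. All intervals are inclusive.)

3

Evaluate at each i in [0,4]:
  i=0: ✓ (witness j=0)
  i=1: ✓ (witness j=1)
  i=2: ✗ (none in [2,5])
  i=3: ✗ (none in [3,6])
  i=4: ✓ (witness j=7)
Positions where it holds: {0, 1, 4} → 3.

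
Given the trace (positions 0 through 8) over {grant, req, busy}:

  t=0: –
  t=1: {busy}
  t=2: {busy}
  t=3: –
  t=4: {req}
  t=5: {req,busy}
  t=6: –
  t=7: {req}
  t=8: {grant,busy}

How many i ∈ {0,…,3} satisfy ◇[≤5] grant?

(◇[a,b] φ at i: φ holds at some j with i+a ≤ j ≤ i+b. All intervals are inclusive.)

1

Evaluate at each i in [0,3]:
  i=0: ✗ (none in [0,5])
  i=1: ✗ (none in [1,6])
  i=2: ✗ (none in [2,7])
  i=3: ✓ (witness j=8)
Positions where it holds: {3} → 1.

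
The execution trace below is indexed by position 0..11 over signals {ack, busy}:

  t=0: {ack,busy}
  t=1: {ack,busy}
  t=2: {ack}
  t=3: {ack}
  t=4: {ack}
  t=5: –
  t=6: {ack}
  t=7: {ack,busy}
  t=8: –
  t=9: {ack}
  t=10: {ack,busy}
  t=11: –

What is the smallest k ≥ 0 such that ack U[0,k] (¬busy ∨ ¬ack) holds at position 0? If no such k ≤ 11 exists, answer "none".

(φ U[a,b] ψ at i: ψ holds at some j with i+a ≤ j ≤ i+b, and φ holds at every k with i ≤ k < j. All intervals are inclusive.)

Need earliest j ≥ 0 with (¬busy ∨ ¬ack), and ack at every k in [0,j-1].
  j=0: rhs fails.
  j=1: rhs fails.
  j=2: rhs holds; lhs holds on [0,1]. k = 2.

2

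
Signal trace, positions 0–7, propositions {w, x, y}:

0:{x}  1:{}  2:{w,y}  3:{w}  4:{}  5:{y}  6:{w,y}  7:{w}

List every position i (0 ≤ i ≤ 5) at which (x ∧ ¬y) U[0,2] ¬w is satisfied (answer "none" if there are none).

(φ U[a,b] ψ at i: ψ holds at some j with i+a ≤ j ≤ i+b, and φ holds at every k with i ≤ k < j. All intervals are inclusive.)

Evaluate at each i in [0,5]:
  i=0: ✓ (rhs at j=0)
  i=1: ✓ (rhs at j=1)
  i=2: ✗ (lhs fails at k=2 before rhs at j=4)
  i=3: ✗ (lhs fails at k=3 before rhs at j=4)
  i=4: ✓ (rhs at j=4)
  i=5: ✓ (rhs at j=5)

0, 1, 4, 5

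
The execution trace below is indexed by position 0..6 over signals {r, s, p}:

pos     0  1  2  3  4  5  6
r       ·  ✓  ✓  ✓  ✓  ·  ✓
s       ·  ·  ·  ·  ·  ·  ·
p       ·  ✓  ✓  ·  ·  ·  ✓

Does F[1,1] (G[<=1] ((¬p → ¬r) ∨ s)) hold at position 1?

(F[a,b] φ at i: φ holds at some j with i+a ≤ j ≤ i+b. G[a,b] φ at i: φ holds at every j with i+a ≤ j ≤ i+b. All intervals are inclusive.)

Check G[<=1] ((¬p → ¬r) ∨ s) at each j in [2,2]:
  j=2: fails at 3
No position in the window satisfies it → formula fails.

False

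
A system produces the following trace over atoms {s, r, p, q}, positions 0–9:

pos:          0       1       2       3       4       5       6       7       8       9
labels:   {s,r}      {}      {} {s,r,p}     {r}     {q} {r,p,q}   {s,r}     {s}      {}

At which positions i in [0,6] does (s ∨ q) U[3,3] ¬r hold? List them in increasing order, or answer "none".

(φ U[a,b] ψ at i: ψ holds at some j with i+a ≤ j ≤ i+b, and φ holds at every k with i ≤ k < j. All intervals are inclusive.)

5, 6

Evaluate at each i in [0,6]:
  i=0: ✗ (no rhs in [3,3])
  i=1: ✗ (no rhs in [4,4])
  i=2: ✗ (lhs fails at k=2 before rhs at j=5)
  i=3: ✗ (no rhs in [6,6])
  i=4: ✗ (no rhs in [7,7])
  i=5: ✓ (rhs at j=8; lhs holds on [5,7])
  i=6: ✓ (rhs at j=9; lhs holds on [6,8])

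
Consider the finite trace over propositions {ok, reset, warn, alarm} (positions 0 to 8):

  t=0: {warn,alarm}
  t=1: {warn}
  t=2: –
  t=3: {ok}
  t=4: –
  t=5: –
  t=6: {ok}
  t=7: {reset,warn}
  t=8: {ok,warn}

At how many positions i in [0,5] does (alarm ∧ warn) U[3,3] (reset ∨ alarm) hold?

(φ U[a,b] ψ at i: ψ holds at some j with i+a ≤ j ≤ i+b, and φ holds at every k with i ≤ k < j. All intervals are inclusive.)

Evaluate at each i in [0,5]:
  i=0: ✗ (no rhs in [3,3])
  i=1: ✗ (no rhs in [4,4])
  i=2: ✗ (no rhs in [5,5])
  i=3: ✗ (no rhs in [6,6])
  i=4: ✗ (lhs fails at k=4 before rhs at j=7)
  i=5: ✗ (no rhs in [8,8])
Positions where it holds: {} → 0.

0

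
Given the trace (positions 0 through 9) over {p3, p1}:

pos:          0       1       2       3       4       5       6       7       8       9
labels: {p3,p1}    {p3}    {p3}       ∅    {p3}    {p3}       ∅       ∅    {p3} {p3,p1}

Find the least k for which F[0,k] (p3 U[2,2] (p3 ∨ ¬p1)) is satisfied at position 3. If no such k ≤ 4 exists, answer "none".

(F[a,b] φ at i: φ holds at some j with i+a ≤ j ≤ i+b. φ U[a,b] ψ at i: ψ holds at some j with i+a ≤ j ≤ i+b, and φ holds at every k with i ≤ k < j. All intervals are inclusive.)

Scan j = 3,4,… for (p3 U[2,2] (p3 ∨ ¬p1)):
  j=3: fails
  j=4: holds
First hit at j=4, so smallest k = 4-3 = 1.

1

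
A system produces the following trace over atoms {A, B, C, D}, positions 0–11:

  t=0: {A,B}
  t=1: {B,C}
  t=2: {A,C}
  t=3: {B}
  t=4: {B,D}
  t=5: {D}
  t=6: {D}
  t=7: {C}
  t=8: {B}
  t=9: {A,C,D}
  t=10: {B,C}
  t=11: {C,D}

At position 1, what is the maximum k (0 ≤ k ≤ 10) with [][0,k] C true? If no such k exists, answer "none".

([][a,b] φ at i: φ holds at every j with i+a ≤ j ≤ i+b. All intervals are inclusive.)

C must hold from j=1 onward; find where it first fails.
  j=1: holds
  j=2: holds
  j=3: fails
Holds on [1,2], so largest k = 1.

1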